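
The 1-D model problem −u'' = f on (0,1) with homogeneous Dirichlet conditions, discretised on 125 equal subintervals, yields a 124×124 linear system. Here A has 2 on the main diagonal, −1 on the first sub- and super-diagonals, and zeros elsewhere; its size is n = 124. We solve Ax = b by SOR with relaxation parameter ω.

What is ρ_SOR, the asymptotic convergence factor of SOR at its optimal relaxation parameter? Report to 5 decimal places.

½·tridiag(1,0,1) at n=124: λ_k = cos(kπ/125); max |λ| at k=1 ⇒ ρ_J = cos(π/125) ≈ 0.99968.
√(1 − cos²(π/125)) = sin(π/125) ≈ 0.025130.
ω* = 2 / (1 + 0.025130) = 2 / 1.025130 ≈ 1.95097.
Hence ρ(B_{ω*}) = 1.95097 − 1 = 0.95097.

ρ_SOR = 0.95097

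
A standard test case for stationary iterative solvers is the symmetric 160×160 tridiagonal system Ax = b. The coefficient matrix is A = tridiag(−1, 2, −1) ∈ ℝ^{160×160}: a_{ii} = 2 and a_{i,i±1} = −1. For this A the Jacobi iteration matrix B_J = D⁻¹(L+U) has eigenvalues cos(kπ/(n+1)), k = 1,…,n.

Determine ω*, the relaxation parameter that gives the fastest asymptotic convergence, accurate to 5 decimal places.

With n=160, ρ(Jacobi) = cos(π/161) = 0.99981.
1 − cos²(π/161) = sin²(π/161) ⇒ √(1−ρ_J²) = sin(π/161) = 0.019512.
ω* = 2/(1 + 0.019512) = 2/1.019512 = 1.96172.
[ρ_SOR] ω* − 1 = 0.96172.

ω* = 1.96172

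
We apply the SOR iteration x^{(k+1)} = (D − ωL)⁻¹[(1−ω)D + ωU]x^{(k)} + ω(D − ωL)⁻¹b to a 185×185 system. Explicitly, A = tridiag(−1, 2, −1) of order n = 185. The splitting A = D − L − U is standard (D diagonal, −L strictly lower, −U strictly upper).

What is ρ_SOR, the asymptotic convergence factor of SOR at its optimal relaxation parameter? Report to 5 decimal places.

ρ_SOR = 0.96678

½·tridiag(1,0,1) at n=185: λ_k = cos(kπ/186); max |λ| at k=1 ⇒ ρ_J = cos(π/186) ≈ 0.99986.
√(1−ρ_J²) simplifies to sin(π/186) = 0.016889.
So ω* = 2/1.016889 = 1.96678 (Young).
At ω = 1.96678 every |λ(B_ω)| = ω−1, so ρ_SOR = 0.96678.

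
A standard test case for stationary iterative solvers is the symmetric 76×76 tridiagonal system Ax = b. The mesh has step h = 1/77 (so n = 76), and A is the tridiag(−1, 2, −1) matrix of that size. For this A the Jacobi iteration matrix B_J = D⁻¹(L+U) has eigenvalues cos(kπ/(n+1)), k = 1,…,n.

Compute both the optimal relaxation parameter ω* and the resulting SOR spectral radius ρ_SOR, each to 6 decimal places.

n=76: λ(B_J) = 1 − λ(A)/2 = cos(kπ/77); k=1 gives ρ_J = 0.999168.
root = sin(π/77) = 0.0407886  (since 1−cos² = sin²).
Young: ω* = 2/(1+√(1−ρ_J²)) = 2/(1+0.0407886) = 2/1.0407886 = 1.921620.
ρ(B_{ω*}) = ω*−1 = 0.921620

ω* = 1.921620, ρ_SOR = 0.921620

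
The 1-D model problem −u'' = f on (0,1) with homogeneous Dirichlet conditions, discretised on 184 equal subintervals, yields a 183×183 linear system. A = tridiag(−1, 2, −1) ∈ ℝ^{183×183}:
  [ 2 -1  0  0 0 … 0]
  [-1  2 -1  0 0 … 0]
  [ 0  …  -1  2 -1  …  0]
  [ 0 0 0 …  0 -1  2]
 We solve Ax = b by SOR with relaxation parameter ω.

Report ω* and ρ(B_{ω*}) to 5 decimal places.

ρ_J = max_k |cos(kπ/184)| = cos(π/184) = 0.99985
root = sin(π/184) = 0.017073  (since 1−cos² = sin²).
ω* = 2 / (1 + 0.017073) = 2 / 1.017073 ≈ 1.96643.
[ρ_SOR] ω* − 1 = 0.96643.

ω* = 1.96643, ρ_SOR = 0.96643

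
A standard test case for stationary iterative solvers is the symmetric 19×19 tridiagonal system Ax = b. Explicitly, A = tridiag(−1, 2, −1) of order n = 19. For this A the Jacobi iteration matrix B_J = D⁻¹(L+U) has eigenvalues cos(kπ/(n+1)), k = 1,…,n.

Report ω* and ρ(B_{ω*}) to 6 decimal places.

½·tridiag(1,0,1) at n=19: λ_k = cos(kπ/20); max |λ| at k=1 ⇒ ρ_J = cos(π/20) ≈ 0.987688.
√(1−ρ_J²) = |sin(π/20)| = 0.1564345
ω* = 2/(1+0.1564345) = 1.729454
Hence ρ(B_{ω*}) = 1.729454 − 1 = 0.729454.

ω* = 1.729454, ρ_SOR = 0.729454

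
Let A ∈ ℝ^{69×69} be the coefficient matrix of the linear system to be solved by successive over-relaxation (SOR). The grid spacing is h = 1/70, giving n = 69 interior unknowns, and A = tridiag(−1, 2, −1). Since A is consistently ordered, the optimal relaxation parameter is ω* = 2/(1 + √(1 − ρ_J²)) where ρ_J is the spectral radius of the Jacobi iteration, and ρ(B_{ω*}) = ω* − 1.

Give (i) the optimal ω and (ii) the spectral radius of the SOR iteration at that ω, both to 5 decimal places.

ω* = 1.91412, ρ_SOR = 0.91412

spectrum of D⁻¹(L+U) = {cos(kπ/70) : 1≤k≤69}; ρ_J = cos(π/70) = 0.99899.
1 − cos²(π/70) = sin²(π/70) ⇒ √(1−ρ_J²) = sin(π/70) = 0.044865.
Then 2/(1+√(1−ρ_J²)) = 2/(1+0.044865); ω* = 2/1.044865 = 1.91412.
ρ_SOR = ω* − 1 ≈ 0.91412.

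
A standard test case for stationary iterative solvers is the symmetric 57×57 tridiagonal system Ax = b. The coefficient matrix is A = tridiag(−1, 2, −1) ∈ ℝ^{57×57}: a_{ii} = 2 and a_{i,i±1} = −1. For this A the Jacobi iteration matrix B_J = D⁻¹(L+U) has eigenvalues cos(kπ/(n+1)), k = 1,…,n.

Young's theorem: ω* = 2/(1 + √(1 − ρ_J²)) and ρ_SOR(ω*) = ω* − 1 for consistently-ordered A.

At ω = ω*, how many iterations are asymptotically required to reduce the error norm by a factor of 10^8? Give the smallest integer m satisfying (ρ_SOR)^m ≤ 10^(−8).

With n=57, ρ(Jacobi) = cos(π/58) = 0.9985334.
1 − cos²(π/58) = sin²(π/58) ⇒ √(1−ρ_J²) = sin(π/58) = 0.0541389.
[ω*] 2 ÷ (1 + 0.0541389) = 2 ÷ 1.0541389 = 1.8972832.
[ρ_SOR] ω* − 1 = 0.8972832.
ρ_SOR^m ≤ 10^(−8) ⇔ m ≥ 8·ln10/(−ln 0.8972832) = 18.4207/0.108384 = 169.958; m = ⌈169.958⌉ = 170.

m = 170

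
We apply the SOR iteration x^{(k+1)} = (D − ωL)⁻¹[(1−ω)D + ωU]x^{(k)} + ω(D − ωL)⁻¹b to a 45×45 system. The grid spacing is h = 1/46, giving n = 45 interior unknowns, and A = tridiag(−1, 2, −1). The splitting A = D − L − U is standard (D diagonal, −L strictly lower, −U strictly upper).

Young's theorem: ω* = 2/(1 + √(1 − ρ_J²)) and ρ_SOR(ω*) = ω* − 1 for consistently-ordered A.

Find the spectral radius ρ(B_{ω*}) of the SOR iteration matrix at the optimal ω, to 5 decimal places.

ρ_SOR = 0.87223

With n=45, ρ(Jacobi) = cos(π/46) = 0.99767.
root = sin(π/46) = 0.068242  (since 1−cos² = sin²).
So ω* = 2/1.068242 = 1.87223 (Young).
At ω = 1.87223 every |λ(B_ω)| = ω−1, so ρ_SOR = 0.87223.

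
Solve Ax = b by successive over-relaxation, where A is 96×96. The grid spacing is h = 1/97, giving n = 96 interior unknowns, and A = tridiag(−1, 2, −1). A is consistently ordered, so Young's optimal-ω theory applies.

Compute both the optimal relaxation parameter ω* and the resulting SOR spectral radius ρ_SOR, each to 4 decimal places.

ω* = 1.9373, ρ_SOR = 0.9373

ρ_J = max_k |cos(kπ/97)| = cos(π/97) = 0.9995
root = sin(π/97) = 0.03238  (since 1−cos² = sin²).
ω* = 2/(1+0.03238) = 1.9373
and ρ(B_{ω*}) = 1.9373 − 1 = 0.9373.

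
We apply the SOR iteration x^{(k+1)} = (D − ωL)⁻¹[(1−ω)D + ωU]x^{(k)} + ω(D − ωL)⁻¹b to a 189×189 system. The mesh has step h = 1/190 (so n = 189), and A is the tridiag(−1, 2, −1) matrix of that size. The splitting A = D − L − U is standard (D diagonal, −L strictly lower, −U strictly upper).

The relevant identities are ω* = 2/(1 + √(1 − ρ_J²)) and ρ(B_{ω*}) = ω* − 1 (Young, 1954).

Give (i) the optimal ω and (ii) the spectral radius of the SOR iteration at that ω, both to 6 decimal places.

spectrum of D⁻¹(L+U) = {cos(kπ/190) : 1≤k≤189}; ρ_J = cos(π/190) = 0.999863.
√(1−ρ_J²) simplifies to sin(π/190) = 0.0165339.
Then 2/(1+√(1−ρ_J²)) = 2/(1+0.0165339); ω* = 2/1.0165339 = 1.967470.
Hence ρ(B_{ω*}) = 1.967470 − 1 = 0.967470.

ω* = 1.967470, ρ_SOR = 0.967470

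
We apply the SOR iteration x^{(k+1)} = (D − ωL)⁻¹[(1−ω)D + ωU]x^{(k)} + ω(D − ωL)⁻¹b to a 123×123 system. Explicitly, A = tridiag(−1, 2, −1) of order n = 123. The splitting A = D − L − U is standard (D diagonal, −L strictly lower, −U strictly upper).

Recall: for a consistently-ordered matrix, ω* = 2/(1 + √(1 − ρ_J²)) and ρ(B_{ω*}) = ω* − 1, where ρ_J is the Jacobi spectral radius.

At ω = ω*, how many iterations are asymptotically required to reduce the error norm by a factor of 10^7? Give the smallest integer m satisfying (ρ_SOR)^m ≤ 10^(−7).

½·tridiag(1,0,1) at n=123: λ_k = cos(kπ/124); max |λ| at k=1 ⇒ ρ_J = cos(π/124) ≈ 0.9996791.
√(1−ρ_J²) = |sin(π/124)| = 0.0253327
ω* = 2 / (1 + 0.0253327) = 2 / 1.0253327 ≈ 1.9505864.
ρ_SOR = ω* − 1 ≈ 0.9505864.
(0.9505864)^m ≤ 10^{−7}  ⇒  m·ln(0.9505864) ≤ −7·ln10  ⇒  m ≥ 318.061  ⇒  m = 319

m = 319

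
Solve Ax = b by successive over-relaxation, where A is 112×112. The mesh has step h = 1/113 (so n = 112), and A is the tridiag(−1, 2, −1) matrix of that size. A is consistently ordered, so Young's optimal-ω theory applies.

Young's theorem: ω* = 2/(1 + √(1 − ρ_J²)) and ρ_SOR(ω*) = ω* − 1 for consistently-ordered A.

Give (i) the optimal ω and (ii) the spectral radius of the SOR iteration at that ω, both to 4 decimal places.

½·tridiag(1,0,1) at n=112: λ_k = cos(kπ/113); max |λ| at k=1 ⇒ ρ_J = cos(π/113) ≈ 0.9996.
1 − cos²(π/113) = sin²(π/113) ⇒ √(1−ρ_J²) = sin(π/113) = 0.02780.
So ω* = 2/1.02780 = 1.9459 (Young).
At ω = 1.9459 every |λ(B_ω)| = ω−1, so ρ_SOR = 0.9459.

ω* = 1.9459, ρ_SOR = 0.9459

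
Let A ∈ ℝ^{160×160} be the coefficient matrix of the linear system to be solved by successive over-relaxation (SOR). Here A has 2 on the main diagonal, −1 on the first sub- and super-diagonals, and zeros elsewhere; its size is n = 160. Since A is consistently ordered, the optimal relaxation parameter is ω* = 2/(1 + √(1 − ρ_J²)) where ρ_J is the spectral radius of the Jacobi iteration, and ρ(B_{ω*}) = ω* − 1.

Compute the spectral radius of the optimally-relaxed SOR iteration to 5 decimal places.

ρ_SOR = 0.96172

[ρ_J] n=160: ρ(B_J) = cos(π/(n+1)) = cos(π/161) = 0.99981.
root = sin(π/161) = 0.019512  (since 1−cos² = sin²).
ω* = 2 / (1 + 0.019512) = 2 / 1.019512 ≈ 1.96172.
ρ(B_{ω*}) = ω*−1 = 0.96172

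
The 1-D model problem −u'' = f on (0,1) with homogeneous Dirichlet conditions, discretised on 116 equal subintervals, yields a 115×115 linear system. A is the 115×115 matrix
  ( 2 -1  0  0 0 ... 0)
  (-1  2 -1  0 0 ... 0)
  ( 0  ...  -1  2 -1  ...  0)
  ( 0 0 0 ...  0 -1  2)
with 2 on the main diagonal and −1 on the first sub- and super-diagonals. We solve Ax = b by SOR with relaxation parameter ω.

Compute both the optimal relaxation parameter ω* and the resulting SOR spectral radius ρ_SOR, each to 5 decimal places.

ω* = 1.94727, ρ_SOR = 0.94727

With n=115, ρ(Jacobi) = cos(π/116) = 0.99963.
root = sin(π/116) = 0.027079  (since 1−cos² = sin²).
ω* = 2/(1+0.027079) = 1.94727
ρ(B_{ω*}) = ω*−1 = 0.94727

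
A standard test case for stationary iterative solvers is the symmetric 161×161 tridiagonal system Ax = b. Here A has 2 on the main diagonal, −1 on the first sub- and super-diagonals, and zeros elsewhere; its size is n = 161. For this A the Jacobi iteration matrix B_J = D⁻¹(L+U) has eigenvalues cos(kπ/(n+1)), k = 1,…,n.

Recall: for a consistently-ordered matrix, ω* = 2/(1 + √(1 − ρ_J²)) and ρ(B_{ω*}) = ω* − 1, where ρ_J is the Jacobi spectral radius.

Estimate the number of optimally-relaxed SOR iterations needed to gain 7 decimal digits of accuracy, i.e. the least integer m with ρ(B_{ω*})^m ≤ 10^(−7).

m = 416

½·tridiag(1,0,1) at n=161: λ_k = cos(kπ/162); max |λ| at k=1 ⇒ ρ_J = cos(π/162) ≈ 0.9998120.
√(1−ρ_J²) = |sin(π/162)| = 0.0193913
ω* = 2/(1 + 0.0193913) = 2/1.0193913 = 1.9619551.
[ρ_SOR] ω* − 1 = 0.9619551.
(0.9619551)^m ≤ 10^{−7}  ⇒  m·ln(0.9619551) ≤ −7·ln10  ⇒  m ≥ 415.549  ⇒  m = 416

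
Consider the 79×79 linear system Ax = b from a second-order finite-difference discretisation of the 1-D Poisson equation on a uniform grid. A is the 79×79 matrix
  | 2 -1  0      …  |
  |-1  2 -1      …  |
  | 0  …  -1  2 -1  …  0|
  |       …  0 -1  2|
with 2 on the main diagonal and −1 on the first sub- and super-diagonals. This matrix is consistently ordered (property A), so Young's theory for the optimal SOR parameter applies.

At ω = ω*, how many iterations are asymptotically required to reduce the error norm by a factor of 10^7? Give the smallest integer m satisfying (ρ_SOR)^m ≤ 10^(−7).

m = 206

n=79: λ(B_J) = 1 − λ(A)/2 = cos(kπ/80); k=1 gives ρ_J = 0.9992290.
√(1−ρ_J²) = |sin(π/80)| = 0.0392598
[ω*] 2 ÷ (1 + 0.0392598) = 2 ÷ 1.0392598 = 1.9244466.
and ρ(B_{ω*}) = 1.9244466 − 1 = 0.9244466.
7·ln10 = 16.1181; −ln(0.9244466) = 0.07856; m = ⌈16.1181/0.07856⌉ = ⌈205.169⌉ = 206.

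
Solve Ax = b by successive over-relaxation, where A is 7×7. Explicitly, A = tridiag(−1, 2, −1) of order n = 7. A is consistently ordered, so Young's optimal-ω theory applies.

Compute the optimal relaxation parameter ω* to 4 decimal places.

spectrum of D⁻¹(L+U) = {cos(kπ/8) : 1≤k≤7}; ρ_J = cos(π/8) = 0.9239.
1 − cos²(π/8) = sin²(π/8) ⇒ √(1−ρ_J²) = sin(π/8) = 0.38268.
[ω*] 2 ÷ (1 + 0.38268) = 2 ÷ 1.38268 = 1.4465.
Hence ρ(B_{ω*}) = 1.4465 − 1 = 0.4465.

ω* = 1.4465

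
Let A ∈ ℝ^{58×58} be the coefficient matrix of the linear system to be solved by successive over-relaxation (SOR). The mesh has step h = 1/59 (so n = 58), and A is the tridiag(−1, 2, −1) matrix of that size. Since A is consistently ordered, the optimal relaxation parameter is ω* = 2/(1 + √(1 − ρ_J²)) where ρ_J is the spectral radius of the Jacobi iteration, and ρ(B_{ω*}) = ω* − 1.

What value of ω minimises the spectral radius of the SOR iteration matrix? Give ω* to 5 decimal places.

n=58: λ(B_J) = 1 − λ(A)/2 = cos(kπ/59); k=1 gives ρ_J = 0.99858.
1 − cos²(π/59) = sin²(π/59) ⇒ √(1−ρ_J²) = sin(π/59) = 0.053222.
ω* = 2 / (1 + 0.053222) = 2 / 1.053222 ≈ 1.89893.
ρ_SOR = ω* − 1 ≈ 0.89893.

ω* = 1.89893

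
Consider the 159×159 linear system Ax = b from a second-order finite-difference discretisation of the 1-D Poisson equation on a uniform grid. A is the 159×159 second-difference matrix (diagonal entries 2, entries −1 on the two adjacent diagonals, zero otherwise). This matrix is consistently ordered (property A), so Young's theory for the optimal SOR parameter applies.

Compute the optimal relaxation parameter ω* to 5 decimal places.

ω* = 1.96149

With n=159, ρ(Jacobi) = cos(π/160) = 0.99981.
√(1−ρ_J²) = |sin(π/160)| = 0.019634
ω* = 2/(1 + 0.019634) = 2/1.019634 = 1.96149.
ρ_SOR = ω* − 1 ≈ 0.96149.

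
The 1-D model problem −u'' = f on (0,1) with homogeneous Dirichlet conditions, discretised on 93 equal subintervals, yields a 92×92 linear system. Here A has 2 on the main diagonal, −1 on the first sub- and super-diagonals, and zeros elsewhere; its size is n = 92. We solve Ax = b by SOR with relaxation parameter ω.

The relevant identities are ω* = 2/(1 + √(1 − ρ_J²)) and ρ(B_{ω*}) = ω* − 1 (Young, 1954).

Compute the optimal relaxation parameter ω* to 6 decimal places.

ω* = 1.934659

spectrum of D⁻¹(L+U) = {cos(kπ/93) : 1≤k≤92}; ρ_J = cos(π/93) = 0.999429.
√(1 − cos²(π/93)) = sin(π/93) ≈ 0.0337741.
So ω* = 2/1.0337741 = 1.934659 (Young).
Hence ρ(B_{ω*}) = 1.934659 − 1 = 0.934659.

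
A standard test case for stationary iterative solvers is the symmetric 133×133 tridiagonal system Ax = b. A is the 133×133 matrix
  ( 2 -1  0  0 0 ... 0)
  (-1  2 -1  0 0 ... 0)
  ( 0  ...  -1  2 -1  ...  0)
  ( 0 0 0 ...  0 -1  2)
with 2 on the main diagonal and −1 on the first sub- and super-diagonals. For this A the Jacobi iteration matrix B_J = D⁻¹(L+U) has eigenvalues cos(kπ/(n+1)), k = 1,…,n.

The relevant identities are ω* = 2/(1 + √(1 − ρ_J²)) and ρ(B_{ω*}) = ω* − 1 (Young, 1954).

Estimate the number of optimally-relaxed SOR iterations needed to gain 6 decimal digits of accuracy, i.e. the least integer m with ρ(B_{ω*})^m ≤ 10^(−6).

m = 295

spectrum of D⁻¹(L+U) = {cos(kπ/134) : 1≤k≤133}; ρ_J = cos(π/134) = 0.9997252.
√(1−ρ_J²) = |sin(π/134)| = 0.0234426
Young: ω* = 2/(1+√(1−ρ_J²)) = 2/(1+0.0234426) = 2/1.0234426 = 1.9541887.
ρ_SOR = ω* − 1 = 1.9541887 − 1 = 0.9541887.
(0.9541887)^m ≤ 10^{−6}  ⇒  m·ln(0.9541887) ≤ −6·ln10  ⇒  m ≥ 294.613  ⇒  m = 295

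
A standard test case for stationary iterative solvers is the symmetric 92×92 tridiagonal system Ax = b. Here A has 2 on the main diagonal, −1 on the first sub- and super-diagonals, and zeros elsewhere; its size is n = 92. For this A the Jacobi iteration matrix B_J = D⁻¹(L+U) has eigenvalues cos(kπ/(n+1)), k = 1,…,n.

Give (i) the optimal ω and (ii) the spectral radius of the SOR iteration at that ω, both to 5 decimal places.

½·tridiag(1,0,1) at n=92: λ_k = cos(kπ/93); max |λ| at k=1 ⇒ ρ_J = cos(π/93) ≈ 0.99943.
root = sin(π/93) = 0.033774  (since 1−cos² = sin²).
Then 2/(1+√(1−ρ_J²)) = 2/(1+0.033774); ω* = 2/1.033774 = 1.93466.
Hence ρ(B_{ω*}) = 1.93466 − 1 = 0.93466.

ω* = 1.93466, ρ_SOR = 0.93466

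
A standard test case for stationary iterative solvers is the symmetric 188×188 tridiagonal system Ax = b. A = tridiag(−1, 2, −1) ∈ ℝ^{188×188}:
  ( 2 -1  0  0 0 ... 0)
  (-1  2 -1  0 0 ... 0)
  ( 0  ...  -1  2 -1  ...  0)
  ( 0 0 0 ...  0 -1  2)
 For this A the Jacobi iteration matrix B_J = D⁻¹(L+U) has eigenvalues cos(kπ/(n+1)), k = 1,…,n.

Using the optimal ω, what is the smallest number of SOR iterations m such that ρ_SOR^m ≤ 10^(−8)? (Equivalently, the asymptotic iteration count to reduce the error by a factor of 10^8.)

m = 555

½·tridiag(1,0,1) at n=188: λ_k = cos(kπ/189); max |λ| at k=1 ⇒ ρ_J = cos(π/189) ≈ 0.9998619.
root = sin(π/189) = 0.0166214  (since 1−cos² = sin²).
Young: ω* = 2/(1+√(1−ρ_J²)) = 2/(1+0.0166214) = 2/1.0166214 = 1.9673007.
and ρ(B_{ω*}) = 1.9673007 − 1 = 0.9673007.
8·ln10 = 18.4207; −ln(0.9673007) = 0.0332459; m = ⌈18.4207/0.0332459⌉ = ⌈554.074⌉ = 555.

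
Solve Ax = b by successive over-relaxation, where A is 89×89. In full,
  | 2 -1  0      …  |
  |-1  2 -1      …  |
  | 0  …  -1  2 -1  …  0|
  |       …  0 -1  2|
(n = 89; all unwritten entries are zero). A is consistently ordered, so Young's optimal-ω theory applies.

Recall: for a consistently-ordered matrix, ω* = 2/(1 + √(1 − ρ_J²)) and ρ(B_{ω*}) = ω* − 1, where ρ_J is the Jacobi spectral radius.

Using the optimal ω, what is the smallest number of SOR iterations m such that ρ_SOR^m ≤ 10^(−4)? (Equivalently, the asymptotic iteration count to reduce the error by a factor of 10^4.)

½·tridiag(1,0,1) at n=89: λ_k = cos(kπ/90); max |λ| at k=1 ⇒ ρ_J = cos(π/90) ≈ 0.9993908.
1 − cos²(π/90) = sin²(π/90) ⇒ √(1−ρ_J²) = sin(π/90) = 0.0348995.
ω* = 2 / (1 + 0.0348995) = 2 / 1.0348995 ≈ 1.9325548.
ρ(B_{ω*}) = ω*−1 = 0.9325548
m ≥ 4·ln10 / (−ln 0.9325548) = 131.902; smallest integer m = 132.

m = 132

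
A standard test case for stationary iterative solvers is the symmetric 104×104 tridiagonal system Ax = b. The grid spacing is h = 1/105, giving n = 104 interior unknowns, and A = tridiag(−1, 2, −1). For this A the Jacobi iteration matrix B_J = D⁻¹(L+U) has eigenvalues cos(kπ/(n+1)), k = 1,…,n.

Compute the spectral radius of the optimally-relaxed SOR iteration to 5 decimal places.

½·tridiag(1,0,1) at n=104: λ_k = cos(kπ/105); max |λ| at k=1 ⇒ ρ_J = cos(π/105) ≈ 0.99955.
root = sin(π/105) = 0.029915  (since 1−cos² = sin²).
Then 2/(1+√(1−ρ_J²)) = 2/(1+0.029915); ω* = 2/1.029915 = 1.94191.
At ω = 1.94191 every |λ(B_ω)| = ω−1, so ρ_SOR = 0.94191.

ρ_SOR = 0.94191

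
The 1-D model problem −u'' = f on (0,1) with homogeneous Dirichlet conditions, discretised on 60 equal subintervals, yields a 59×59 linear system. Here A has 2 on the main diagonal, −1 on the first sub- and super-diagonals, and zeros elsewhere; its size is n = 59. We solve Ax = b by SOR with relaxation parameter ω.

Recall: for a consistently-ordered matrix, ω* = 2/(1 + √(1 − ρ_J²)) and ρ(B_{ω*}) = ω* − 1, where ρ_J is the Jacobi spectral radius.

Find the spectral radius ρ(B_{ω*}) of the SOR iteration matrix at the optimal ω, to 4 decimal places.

ρ_SOR = 0.9005

B_J for the 59×59 system has eigenvalues cos(kπ/60); ρ_J = cos(π/60) = 0.9986.
√(1 − cos²(π/60)) = sin(π/60) ≈ 0.05234.
ω* = 2 / (1 + 0.05234) = 2 / 1.05234 ≈ 1.9005.
Hence ρ(B_{ω*}) = 1.9005 − 1 = 0.9005.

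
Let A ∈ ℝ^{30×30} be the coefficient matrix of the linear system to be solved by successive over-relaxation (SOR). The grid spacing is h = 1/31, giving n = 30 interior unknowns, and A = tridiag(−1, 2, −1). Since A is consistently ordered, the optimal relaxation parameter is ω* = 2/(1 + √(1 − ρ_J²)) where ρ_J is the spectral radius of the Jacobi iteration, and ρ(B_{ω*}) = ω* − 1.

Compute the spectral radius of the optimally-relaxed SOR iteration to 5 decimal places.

n=30: λ(B_J) = 1 − λ(A)/2 = cos(kπ/31); k=1 gives ρ_J = 0.99487.
1 − cos²(π/31) = sin²(π/31) ⇒ √(1−ρ_J²) = sin(π/31) = 0.101168.
ω* = 2/(1+0.101168) = 1.81625
At ω = 1.81625 every |λ(B_ω)| = ω−1, so ρ_SOR = 0.81625.

ρ_SOR = 0.81625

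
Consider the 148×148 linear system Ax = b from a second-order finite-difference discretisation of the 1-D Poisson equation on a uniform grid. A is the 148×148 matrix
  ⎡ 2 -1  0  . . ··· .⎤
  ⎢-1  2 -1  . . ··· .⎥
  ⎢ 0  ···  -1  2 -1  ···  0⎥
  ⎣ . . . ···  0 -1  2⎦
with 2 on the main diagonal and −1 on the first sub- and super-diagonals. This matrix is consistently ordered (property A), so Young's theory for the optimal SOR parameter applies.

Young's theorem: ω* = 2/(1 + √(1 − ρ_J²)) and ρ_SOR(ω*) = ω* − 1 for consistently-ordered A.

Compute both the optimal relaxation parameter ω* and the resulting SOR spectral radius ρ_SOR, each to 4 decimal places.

B_J for the 148×148 system has eigenvalues cos(kπ/149); ρ_J = cos(π/149) = 0.9998.
1 − cos²(π/149) = sin²(π/149) ⇒ √(1−ρ_J²) = sin(π/149) = 0.02108.
So ω* = 2/1.02108 = 1.9587 (Young).
At ω = 1.9587 every |λ(B_ω)| = ω−1, so ρ_SOR = 0.9587.

ω* = 1.9587, ρ_SOR = 0.9587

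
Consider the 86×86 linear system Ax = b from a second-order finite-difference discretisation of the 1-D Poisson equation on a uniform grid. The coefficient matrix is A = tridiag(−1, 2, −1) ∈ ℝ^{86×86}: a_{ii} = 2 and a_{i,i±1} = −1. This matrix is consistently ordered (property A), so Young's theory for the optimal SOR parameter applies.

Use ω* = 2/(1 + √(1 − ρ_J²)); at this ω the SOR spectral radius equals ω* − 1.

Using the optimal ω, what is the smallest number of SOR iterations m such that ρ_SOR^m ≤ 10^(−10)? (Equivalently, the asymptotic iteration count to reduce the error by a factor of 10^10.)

With n=86, ρ(Jacobi) = cos(π/87) = 0.9993481.
1 − cos²(π/87) = sin²(π/87) ⇒ √(1−ρ_J²) = sin(π/87) = 0.0361024.
ω* = 2/(1 + 0.0361024) = 2/1.0361024 = 1.9303111.
ρ(B_{ω*}) = ω*−1 = 0.9303111
ρ_SOR^m ≤ 10^(−10) ⇔ m ≥ 10·ln10/(−ln 0.9303111) = 23.0259/0.0722362 = 318.758; m = ⌈318.758⌉ = 319.

m = 319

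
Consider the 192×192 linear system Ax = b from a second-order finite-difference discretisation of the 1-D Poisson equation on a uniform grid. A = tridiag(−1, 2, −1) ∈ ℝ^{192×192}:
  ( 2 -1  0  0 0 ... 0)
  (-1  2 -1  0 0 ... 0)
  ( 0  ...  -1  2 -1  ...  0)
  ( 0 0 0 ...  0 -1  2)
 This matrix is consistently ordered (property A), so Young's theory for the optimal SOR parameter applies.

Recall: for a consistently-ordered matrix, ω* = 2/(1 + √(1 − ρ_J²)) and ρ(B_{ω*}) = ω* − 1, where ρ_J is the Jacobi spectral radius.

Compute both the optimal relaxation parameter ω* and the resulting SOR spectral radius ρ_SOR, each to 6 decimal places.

ω* = 1.967967, ρ_SOR = 0.967967

[ρ_J] n=192: ρ(B_J) = cos(π/(n+1)) = cos(π/193) = 0.999868.
1 − cos²(π/193) = sin²(π/193) ⇒ √(1−ρ_J²) = sin(π/193) = 0.0162770.
ω* = 2 / (1 + 0.0162770) = 2 / 1.0162770 ≈ 1.967967.
[ρ_SOR] ω* − 1 = 0.967967.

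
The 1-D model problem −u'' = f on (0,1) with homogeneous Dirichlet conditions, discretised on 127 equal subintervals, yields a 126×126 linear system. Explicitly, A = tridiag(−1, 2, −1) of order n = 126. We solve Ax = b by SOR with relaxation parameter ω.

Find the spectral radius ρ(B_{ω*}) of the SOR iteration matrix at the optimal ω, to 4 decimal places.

½·tridiag(1,0,1) at n=126: λ_k = cos(kπ/127); max |λ| at k=1 ⇒ ρ_J = cos(π/127) ≈ 0.9997.
1 − cos²(π/127) = sin²(π/127) ⇒ √(1−ρ_J²) = sin(π/127) = 0.02473.
Young: ω* = 2/(1+√(1−ρ_J²)) = 2/(1+0.02473) = 2/1.02473 = 1.9517.
ρ_SOR = ω* − 1 ≈ 0.9517.

ρ_SOR = 0.9517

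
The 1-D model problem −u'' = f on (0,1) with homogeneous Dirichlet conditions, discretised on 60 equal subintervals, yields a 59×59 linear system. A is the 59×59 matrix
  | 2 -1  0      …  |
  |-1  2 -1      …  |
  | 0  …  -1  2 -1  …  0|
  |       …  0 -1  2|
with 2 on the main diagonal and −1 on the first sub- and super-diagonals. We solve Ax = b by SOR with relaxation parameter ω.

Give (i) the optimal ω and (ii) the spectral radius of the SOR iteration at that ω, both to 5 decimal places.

½·tridiag(1,0,1) at n=59: λ_k = cos(kπ/60); max |λ| at k=1 ⇒ ρ_J = cos(π/60) ≈ 0.99863.
√(1−ρ_J²) simplifies to sin(π/60) = 0.052336.
Then 2/(1+√(1−ρ_J²)) = 2/(1+0.052336); ω* = 2/1.052336 = 1.90053.
ρ(B_{ω*}) = ω*−1 = 0.90053

ω* = 1.90053, ρ_SOR = 0.90053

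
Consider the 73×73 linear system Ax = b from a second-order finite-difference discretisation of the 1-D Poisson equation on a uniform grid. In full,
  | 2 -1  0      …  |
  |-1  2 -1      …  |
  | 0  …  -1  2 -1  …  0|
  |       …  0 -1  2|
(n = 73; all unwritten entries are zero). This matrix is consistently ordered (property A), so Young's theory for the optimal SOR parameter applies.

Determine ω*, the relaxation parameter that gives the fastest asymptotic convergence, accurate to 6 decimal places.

B_J for the 73×73 system has eigenvalues cos(kπ/74); ρ_J = cos(π/74) = 0.999099.
root = sin(π/74) = 0.0424412  (since 1−cos² = sin²).
So ω* = 2/1.0424412 = 1.918573 (Young).
ρ_SOR = ω* − 1 ≈ 0.918573.

ω* = 1.918573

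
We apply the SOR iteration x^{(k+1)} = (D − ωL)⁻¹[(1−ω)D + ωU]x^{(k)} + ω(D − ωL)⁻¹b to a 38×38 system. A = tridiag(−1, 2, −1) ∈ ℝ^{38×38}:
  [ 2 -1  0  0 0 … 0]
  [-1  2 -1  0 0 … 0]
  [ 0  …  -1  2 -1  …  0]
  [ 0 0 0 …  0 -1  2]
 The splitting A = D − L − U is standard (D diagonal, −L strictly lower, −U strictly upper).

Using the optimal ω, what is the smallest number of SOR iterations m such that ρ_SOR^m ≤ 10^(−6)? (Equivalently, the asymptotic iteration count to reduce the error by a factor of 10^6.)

½·tridiag(1,0,1) at n=38: λ_k = cos(kπ/39); max |λ| at k=1 ⇒ ρ_J = cos(π/39) ≈ 0.9967573.
root = sin(π/39) = 0.0804666  (since 1−cos² = sin²).
ω* = 2/(1 + 0.0804666) = 2/1.0804666 = 1.8510521.
ρ(B_{ω*}) = ω*−1 = 0.8510521
(0.8510521)^m ≤ 10^{−6}  ⇒  m·ln(0.8510521) ≤ −6·ln10  ⇒  m ≥ 85.661  ⇒  m = 86

m = 86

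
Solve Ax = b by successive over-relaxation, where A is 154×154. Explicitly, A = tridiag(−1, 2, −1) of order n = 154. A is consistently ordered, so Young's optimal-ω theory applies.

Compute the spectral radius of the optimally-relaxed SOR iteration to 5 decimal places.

ρ_SOR = 0.96027

ρ_J = max_k |cos(kπ/155)| = cos(π/155) = 0.99979
√(1−ρ_J²) = |sin(π/155)| = 0.020267
ω* = 2 / (1 + 0.020267) = 2 / 1.020267 ≈ 1.96027.
[ρ_SOR] ω* − 1 = 0.96027.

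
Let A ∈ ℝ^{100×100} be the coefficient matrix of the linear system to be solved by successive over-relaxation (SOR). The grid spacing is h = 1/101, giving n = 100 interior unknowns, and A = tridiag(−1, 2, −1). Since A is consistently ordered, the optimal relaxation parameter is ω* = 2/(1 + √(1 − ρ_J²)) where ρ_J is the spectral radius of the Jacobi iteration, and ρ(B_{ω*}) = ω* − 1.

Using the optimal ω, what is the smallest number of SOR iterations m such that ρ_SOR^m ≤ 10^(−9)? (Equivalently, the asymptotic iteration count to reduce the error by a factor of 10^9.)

m = 334

ρ_J = max_k |cos(kπ/101)| = cos(π/101) = 0.9995163
root = sin(π/101) = 0.0310999  (since 1−cos² = sin²).
Young: ω* = 2/(1+√(1−ρ_J²)) = 2/(1+0.0310999) = 2/1.0310999 = 1.9396763.
and ρ(B_{ω*}) = 1.9396763 − 1 = 0.9396763.
9·ln10 = 20.7233; −ln(0.9396763) = 0.0622198; m = ⌈20.7233/0.0622198⌉ = ⌈333.066⌉ = 334.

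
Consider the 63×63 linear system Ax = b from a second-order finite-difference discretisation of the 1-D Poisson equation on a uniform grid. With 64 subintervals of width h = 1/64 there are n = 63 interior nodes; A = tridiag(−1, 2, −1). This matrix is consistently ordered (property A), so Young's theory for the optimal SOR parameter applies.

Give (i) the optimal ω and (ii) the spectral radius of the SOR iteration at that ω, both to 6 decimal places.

½·tridiag(1,0,1) at n=63: λ_k = cos(kπ/64); max |λ| at k=1 ⇒ ρ_J = cos(π/64) ≈ 0.998795.
√(1−ρ_J²) simplifies to sin(π/64) = 0.0490677.
Young: ω* = 2/(1+√(1−ρ_J²)) = 2/(1+0.0490677) = 2/1.0490677 = 1.906455.
ρ(B_{ω*}) = ω*−1 = 0.906455

ω* = 1.906455, ρ_SOR = 0.906455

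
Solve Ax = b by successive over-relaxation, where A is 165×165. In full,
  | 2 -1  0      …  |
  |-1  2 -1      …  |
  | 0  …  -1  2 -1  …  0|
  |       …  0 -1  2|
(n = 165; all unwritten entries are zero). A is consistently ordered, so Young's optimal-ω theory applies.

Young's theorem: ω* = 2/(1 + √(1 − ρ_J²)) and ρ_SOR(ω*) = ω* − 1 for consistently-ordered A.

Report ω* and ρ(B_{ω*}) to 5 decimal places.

ω* = 1.96285, ρ_SOR = 0.96285

[ρ_J] n=165: ρ(B_J) = cos(π/(n+1)) = cos(π/166) = 0.99982.
√(1−ρ_J²) simplifies to sin(π/166) = 0.018924.
So ω* = 2/1.018924 = 1.96285 (Young).
ρ_SOR = ω* − 1 ≈ 0.96285.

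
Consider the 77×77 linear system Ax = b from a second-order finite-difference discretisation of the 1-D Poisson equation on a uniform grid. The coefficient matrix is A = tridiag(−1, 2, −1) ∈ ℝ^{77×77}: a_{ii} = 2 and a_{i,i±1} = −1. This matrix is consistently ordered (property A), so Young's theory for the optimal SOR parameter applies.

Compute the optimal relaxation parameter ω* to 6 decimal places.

spectrum of D⁻¹(L+U) = {cos(kπ/78) : 1≤k≤77}; ρ_J = cos(π/78) = 0.999189.
√(1−ρ_J²) = |sin(π/78)| = 0.0402659
ω* = 2/(1+0.0402659) = 1.922585
Hence ρ(B_{ω*}) = 1.922585 − 1 = 0.922585.

ω* = 1.922585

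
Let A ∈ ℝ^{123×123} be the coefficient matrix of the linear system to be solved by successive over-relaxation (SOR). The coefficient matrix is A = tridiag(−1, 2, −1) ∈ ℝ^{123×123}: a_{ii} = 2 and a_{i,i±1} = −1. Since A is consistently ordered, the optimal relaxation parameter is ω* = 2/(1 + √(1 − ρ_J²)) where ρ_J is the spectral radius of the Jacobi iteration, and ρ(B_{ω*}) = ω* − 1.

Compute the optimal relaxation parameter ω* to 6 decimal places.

n=123: λ(B_J) = 1 − λ(A)/2 = cos(kπ/124); k=1 gives ρ_J = 0.999679.
root = sin(π/124) = 0.0253327  (since 1−cos² = sin²).
Then 2/(1+√(1−ρ_J²)) = 2/(1+0.0253327); ω* = 2/1.0253327 = 1.950586.
and ρ(B_{ω*}) = 1.950586 − 1 = 0.950586.

ω* = 1.950586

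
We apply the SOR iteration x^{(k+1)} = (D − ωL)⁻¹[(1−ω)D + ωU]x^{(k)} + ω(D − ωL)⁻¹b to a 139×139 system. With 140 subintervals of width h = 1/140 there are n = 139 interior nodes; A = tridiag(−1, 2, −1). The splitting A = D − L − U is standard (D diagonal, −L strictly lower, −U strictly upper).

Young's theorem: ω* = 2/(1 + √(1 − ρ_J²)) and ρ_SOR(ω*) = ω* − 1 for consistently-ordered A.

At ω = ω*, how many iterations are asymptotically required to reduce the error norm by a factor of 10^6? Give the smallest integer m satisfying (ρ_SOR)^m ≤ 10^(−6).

m = 308

[ρ_J] n=139: ρ(B_J) = cos(π/(n+1)) = cos(π/140) = 0.9997482.
√(1 − cos²(π/140)) = sin(π/140) ≈ 0.0224381.
ω* = 2 / (1 + 0.0224381) = 2 / 1.0224381 ≈ 1.9561086.
ρ_SOR = ω* − 1 = 1.9561086 − 1 = 0.9561086.
m ≥ 6·ln10 / (−ln 0.9561086) = 307.806; smallest integer m = 308.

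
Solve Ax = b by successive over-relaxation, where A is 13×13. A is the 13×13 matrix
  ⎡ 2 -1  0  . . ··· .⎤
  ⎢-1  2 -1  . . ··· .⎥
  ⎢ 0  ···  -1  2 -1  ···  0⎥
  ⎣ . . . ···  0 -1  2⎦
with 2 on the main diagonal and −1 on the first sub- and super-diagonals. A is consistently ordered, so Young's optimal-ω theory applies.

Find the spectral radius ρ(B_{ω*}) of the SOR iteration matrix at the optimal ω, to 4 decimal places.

½·tridiag(1,0,1) at n=13: λ_k = cos(kπ/14); max |λ| at k=1 ⇒ ρ_J = cos(π/14) ≈ 0.9749.
root = sin(π/14) = 0.22252  (since 1−cos² = sin²).
So ω* = 2/1.22252 = 1.6360 (Young).
and ρ(B_{ω*}) = 1.6360 − 1 = 0.6360.

ρ_SOR = 0.6360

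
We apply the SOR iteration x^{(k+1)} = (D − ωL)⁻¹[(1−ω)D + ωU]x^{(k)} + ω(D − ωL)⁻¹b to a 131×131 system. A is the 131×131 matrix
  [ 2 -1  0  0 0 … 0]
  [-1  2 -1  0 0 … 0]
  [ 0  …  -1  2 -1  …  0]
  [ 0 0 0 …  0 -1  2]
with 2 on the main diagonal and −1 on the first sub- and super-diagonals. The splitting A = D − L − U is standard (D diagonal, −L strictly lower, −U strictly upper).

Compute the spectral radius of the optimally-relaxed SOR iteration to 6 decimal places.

ρ_J = max_k |cos(kπ/132)| = cos(π/132) = 0.999717
√(1−ρ_J²) = |sin(π/132)| = 0.0237977
Young: ω* = 2/(1+√(1−ρ_J²)) = 2/(1+0.0237977) = 2/1.0237977 = 1.953511.
Hence ρ(B_{ω*}) = 1.953511 − 1 = 0.953511.

ρ_SOR = 0.953511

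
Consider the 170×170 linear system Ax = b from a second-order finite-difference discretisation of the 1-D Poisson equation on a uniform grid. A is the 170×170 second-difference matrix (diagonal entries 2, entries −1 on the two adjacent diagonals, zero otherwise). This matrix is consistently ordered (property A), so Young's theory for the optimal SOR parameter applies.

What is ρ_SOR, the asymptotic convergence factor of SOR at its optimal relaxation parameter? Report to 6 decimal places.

B_J for the 170×170 system has eigenvalues cos(kπ/171); ρ_J = cos(π/171) = 0.999831.
1 − cos²(π/171) = sin²(π/171) ⇒ √(1−ρ_J²) = sin(π/171) = 0.0183709.
ω* = 2 / (1 + 0.0183709) = 2 / 1.0183709 ≈ 1.963921.
ρ_SOR = ω* − 1 ≈ 0.963921.

ρ_SOR = 0.963921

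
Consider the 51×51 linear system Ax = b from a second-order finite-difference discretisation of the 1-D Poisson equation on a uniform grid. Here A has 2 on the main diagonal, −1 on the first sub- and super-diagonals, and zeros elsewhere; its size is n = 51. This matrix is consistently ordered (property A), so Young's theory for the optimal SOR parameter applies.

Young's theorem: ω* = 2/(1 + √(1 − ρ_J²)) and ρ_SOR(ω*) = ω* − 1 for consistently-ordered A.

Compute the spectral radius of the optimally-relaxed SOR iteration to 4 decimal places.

½·tridiag(1,0,1) at n=51: λ_k = cos(kπ/52); max |λ| at k=1 ⇒ ρ_J = cos(π/52) ≈ 0.9982.
√(1−ρ_J²) simplifies to sin(π/52) = 0.06038.
[ω*] 2 ÷ (1 + 0.06038) = 2 ÷ 1.06038 = 1.8861.
ρ_SOR = ω* − 1 = 1.8861 − 1 = 0.8861.

ρ_SOR = 0.8861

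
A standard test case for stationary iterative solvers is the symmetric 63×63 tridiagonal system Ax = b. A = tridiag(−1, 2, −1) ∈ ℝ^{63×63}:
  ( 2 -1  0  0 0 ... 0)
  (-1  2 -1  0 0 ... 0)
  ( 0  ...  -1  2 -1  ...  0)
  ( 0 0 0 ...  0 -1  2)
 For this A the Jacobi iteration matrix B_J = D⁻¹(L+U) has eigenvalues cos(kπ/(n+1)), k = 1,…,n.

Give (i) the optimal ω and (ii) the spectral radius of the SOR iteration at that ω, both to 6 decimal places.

ω* = 1.906455, ρ_SOR = 0.906455

[ρ_J] n=63: ρ(B_J) = cos(π/(n+1)) = cos(π/64) = 0.998795.
√(1 − cos²(π/64)) = sin(π/64) ≈ 0.0490677.
Young: ω* = 2/(1+√(1−ρ_J²)) = 2/(1+0.0490677) = 2/1.0490677 = 1.906455.
ρ_SOR = ω* − 1 = 1.906455 − 1 = 0.906455.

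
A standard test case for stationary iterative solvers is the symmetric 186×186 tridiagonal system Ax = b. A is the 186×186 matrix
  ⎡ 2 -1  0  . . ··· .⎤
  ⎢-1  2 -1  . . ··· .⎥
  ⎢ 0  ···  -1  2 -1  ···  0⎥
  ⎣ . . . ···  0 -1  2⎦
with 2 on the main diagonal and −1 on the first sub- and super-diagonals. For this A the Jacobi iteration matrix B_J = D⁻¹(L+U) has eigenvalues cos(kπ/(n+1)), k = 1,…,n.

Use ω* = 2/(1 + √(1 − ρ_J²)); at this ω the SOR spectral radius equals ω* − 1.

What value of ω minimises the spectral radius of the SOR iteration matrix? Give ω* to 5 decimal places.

ω* = 1.96696

½·tridiag(1,0,1) at n=186: λ_k = cos(kπ/187); max |λ| at k=1 ⇒ ρ_J = cos(π/187) ≈ 0.99986.
√(1−ρ_J²) simplifies to sin(π/187) = 0.016799.
Young: ω* = 2/(1+√(1−ρ_J²)) = 2/(1+0.016799) = 2/1.016799 = 1.96696.
At ω = 1.96696 every |λ(B_ω)| = ω−1, so ρ_SOR = 0.96696.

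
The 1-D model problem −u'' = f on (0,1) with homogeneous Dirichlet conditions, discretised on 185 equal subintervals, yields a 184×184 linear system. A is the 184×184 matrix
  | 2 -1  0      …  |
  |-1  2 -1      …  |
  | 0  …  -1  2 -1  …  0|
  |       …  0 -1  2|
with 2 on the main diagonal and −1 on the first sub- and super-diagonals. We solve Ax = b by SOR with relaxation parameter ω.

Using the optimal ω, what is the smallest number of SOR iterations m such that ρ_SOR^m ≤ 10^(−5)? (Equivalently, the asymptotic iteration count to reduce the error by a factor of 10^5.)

spectrum of D⁻¹(L+U) = {cos(kπ/185) : 1≤k≤184}; ρ_J = cos(π/185) = 0.9998558.
√(1−ρ_J²) simplifies to sin(π/185) = 0.0169808.
ω* = 2/(1 + 0.0169808) = 2/1.0169808 = 1.9666055.
[ρ_SOR] ω* − 1 = 0.9666055.
ρ_SOR^m ≤ 10^(−5) ⇔ m ≥ 5·ln10/(−ln 0.9666055) = 11.5129/0.0339648 = 338.966; m = ⌈338.966⌉ = 339.

m = 339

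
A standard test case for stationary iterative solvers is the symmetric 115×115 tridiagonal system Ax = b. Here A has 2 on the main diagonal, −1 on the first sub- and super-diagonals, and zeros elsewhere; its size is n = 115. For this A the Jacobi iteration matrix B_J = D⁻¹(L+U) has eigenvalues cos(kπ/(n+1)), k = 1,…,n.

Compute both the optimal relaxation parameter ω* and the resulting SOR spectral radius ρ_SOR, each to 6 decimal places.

ω* = 1.947269, ρ_SOR = 0.947269

With n=115, ρ(Jacobi) = cos(π/116) = 0.999633.
√(1 − cos²(π/116)) = sin(π/116) ≈ 0.0270794.
Then 2/(1+√(1−ρ_J²)) = 2/(1+0.0270794); ω* = 2/1.0270794 = 1.947269.
ρ_SOR = ω* − 1 = 1.947269 − 1 = 0.947269.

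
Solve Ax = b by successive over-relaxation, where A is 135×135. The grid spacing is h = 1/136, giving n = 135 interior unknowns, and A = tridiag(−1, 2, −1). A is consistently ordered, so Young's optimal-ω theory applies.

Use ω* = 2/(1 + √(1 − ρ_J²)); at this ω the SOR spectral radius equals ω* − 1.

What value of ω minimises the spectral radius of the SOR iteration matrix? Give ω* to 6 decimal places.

ω* = 1.954847

B_J for the 135×135 system has eigenvalues cos(kπ/136); ρ_J = cos(π/136) = 0.999733.
root = sin(π/136) = 0.0230979  (since 1−cos² = sin²).
ω* = 2/(1 + 0.0230979) = 2/1.0230979 = 1.954847.
ρ(B_{ω*}) = ω*−1 = 0.954847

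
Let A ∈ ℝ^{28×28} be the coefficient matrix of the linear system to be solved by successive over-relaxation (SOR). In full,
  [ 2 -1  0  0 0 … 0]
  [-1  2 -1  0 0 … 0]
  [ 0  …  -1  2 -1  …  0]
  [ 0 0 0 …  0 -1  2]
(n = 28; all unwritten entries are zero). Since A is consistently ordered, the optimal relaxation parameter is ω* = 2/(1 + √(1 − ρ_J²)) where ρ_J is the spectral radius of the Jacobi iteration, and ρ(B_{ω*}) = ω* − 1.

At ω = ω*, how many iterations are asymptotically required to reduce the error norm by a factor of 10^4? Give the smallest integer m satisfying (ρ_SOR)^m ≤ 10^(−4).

½·tridiag(1,0,1) at n=28: λ_k = cos(kπ/29); max |λ| at k=1 ⇒ ρ_J = cos(π/29) ≈ 0.9941380.
1 − cos²(π/29) = sin²(π/29) ⇒ √(1−ρ_J²) = sin(π/29) = 0.1081190.
ω* = 2/(1 + 0.1081190) = 2/1.1081190 = 1.8048603.
and ρ(B_{ω*}) = 1.8048603 − 1 = 0.8048603.
(0.8048603)^m ≤ 10^{−4}  ⇒  m·ln(0.8048603) ≤ −4·ln10  ⇒  m ≥ 42.427  ⇒  m = 43

m = 43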